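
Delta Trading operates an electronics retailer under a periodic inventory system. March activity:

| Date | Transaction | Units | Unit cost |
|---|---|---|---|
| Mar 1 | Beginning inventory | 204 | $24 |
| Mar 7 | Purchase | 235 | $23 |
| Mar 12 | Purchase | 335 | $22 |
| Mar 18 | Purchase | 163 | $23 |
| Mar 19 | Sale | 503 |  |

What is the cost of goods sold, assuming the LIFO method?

Mar 19, 503 sold [LIFO — newest first]: 163 @ $23 + 335 @ $22 + 5 @ $23 = $11,234
Ending inventory: 204 @ $24 + 230 @ $23 = $10,186
Check: goods available $21,420 = COGS $11,234 + ending $10,186

COGS = $11,234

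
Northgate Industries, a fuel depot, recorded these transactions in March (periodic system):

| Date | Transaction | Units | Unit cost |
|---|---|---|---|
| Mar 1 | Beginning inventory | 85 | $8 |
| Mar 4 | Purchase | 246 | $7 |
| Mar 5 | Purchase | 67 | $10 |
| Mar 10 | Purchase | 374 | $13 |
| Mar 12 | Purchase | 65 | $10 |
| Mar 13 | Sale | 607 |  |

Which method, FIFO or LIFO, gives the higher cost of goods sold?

LIFO

FIFO COGS: 85 @ $8 + 246 @ $7 + 67 @ $10 + 209 @ $13 = $5,789
LIFO COGS: 65 @ $10 + 374 @ $13 + 67 @ $10 + 101 @ $7 = $6,889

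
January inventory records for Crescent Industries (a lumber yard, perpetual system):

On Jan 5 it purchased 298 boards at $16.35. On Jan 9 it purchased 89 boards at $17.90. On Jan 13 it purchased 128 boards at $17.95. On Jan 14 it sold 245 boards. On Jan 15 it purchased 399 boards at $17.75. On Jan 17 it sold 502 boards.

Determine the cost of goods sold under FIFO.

Jan 14, 245 sold [FIFO — oldest first]: 245 @ $16.35 = $4,005.75
Jan 17, 502 sold [FIFO — oldest first]: 53 @ $16.35 + 89 @ $17.90 + 128 @ $17.95 + 232 @ $17.75 = $8,875.25
Total COGS = $4,005.75 + $8,875.25 = $12,881.00
Ending inventory: 167 @ $17.75 = $2,964.25

COGS = $12,881.00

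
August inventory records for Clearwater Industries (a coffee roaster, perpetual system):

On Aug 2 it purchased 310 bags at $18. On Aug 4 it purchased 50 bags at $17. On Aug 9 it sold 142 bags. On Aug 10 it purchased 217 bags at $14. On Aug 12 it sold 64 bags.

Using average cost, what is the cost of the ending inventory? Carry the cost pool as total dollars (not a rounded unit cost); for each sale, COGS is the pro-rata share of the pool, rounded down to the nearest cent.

After Aug 2: 310 on hand, pool $5,580.00 (≈ $18.0000 each)
After Aug 4: 360 on hand, pool $6,430.00 (≈ $17.8611 each)
Aug 9, sell 142: 142/360 × $6,430.00 → $2,536.27
After Aug 10: 435 on hand, pool $6,931.73 (≈ $15.9350 each)
Aug 12, sell 64: 64/435 × $6,931.73 → $1,019.84
Total COGS = $2,536.27 + $1,019.84 = $3,556.11
Ending inventory (cost pool remaining) = $5,911.89
Check: goods available $9,468.00 = COGS $3,556.11 + ending $5,911.89

Ending inventory = $5,911.89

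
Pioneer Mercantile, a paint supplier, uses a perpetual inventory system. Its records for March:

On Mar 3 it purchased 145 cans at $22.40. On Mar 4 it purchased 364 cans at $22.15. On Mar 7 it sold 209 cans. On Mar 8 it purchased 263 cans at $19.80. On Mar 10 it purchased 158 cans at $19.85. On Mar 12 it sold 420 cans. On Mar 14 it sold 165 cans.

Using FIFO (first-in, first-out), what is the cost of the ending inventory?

Mar 7, 209 sold [FIFO — oldest first]: 145 @ $22.40 + 64 @ $22.15 = $4,665.60
Mar 12, 420 sold [FIFO — oldest first]: 300 @ $22.15 + 120 @ $19.80 = $9,021.00
Mar 14, 165 sold [FIFO — oldest first]: 143 @ $19.80 + 22 @ $19.85 = $3,268.10
Total COGS = $4,665.60 + $9,021.00 + $3,268.10 = $16,954.70
Ending inventory: 136 @ $19.85 = $2,699.60

Ending inventory = $2,699.60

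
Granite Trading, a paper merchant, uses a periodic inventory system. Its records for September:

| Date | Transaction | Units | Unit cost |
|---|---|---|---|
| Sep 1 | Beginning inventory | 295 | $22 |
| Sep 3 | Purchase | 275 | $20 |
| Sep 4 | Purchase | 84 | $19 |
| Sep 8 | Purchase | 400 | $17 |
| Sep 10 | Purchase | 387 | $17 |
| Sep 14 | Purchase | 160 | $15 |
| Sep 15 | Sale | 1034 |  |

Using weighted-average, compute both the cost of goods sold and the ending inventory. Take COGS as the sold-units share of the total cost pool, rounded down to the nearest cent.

Sep 15, sell 1034: 1034/1601 × $29,365.00 → $18,965.27
Ending inventory (cost pool remaining) = $10,399.73

COGS = $18,965.27; ending inventory = $10,399.73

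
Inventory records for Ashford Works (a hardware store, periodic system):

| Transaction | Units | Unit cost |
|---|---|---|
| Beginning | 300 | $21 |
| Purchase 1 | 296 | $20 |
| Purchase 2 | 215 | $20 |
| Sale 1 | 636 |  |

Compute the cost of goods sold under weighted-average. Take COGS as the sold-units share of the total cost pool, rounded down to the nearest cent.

COGS = $12,955.26

Sale 1, sell 636: 636/811 × $16,520.00 → $12,955.26
Ending inventory (cost pool remaining) = $3,564.74
Check: goods available $16,520.00 = COGS $12,955.26 + ending $3,564.74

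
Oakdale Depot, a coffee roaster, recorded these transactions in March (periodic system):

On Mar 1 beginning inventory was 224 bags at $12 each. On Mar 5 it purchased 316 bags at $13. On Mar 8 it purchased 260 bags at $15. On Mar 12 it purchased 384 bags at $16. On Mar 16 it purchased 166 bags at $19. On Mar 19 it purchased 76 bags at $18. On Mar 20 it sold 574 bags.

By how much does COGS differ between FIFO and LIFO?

$2,528

FIFO COGS: 224 @ $12 + 316 @ $13 + 34 @ $15 = $7,306
LIFO COGS: 76 @ $18 + 166 @ $19 + 332 @ $16 = $9,834
Difference = |$7,306 − $9,834| = $2,528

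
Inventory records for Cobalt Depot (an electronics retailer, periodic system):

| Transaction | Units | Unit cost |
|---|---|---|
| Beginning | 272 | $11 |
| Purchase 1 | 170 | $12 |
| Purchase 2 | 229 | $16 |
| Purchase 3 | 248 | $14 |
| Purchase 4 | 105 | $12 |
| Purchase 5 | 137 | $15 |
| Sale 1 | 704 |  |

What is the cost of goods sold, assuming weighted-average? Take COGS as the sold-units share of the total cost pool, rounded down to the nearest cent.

COGS = $9,388.48

Sale 1, sell 704: 704/1161 × $15,483.00 → $9,388.48
Ending inventory (cost pool remaining) = $6,094.52
Check: goods available $15,483.00 = COGS $9,388.48 + ending $6,094.52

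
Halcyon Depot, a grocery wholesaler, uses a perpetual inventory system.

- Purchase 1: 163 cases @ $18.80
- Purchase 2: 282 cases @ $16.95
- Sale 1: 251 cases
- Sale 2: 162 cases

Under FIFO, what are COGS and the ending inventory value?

COGS = $7,301.90; ending inventory = $542.40

Sale 1 (251) [FIFO — oldest first]: 163 @ $18.80 + 88 @ $16.95 = $4,556.00
Sale 2 (162) [FIFO — oldest first]: 162 @ $16.95 = $2,745.90
Total COGS = $4,556.00 + $2,745.90 = $7,301.90
Ending inventory: 32 @ $16.95 = $542.40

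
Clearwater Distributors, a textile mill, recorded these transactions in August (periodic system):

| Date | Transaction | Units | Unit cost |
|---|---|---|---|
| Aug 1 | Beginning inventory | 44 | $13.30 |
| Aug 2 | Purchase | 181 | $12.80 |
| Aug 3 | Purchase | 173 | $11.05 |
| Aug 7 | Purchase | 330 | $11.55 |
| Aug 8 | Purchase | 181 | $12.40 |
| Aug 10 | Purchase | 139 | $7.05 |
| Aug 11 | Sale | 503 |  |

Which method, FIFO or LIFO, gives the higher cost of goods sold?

FIFO COGS: 44 @ $13.30 + 181 @ $12.80 + 173 @ $11.05 + 105 @ $11.55 = $6,026.40
LIFO COGS: 139 @ $7.05 + 181 @ $12.40 + 183 @ $11.55 = $5,338.00

FIFO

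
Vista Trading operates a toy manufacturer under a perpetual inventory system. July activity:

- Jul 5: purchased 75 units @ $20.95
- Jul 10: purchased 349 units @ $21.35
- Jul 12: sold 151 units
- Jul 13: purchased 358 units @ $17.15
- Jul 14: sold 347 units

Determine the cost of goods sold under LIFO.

Jul 12, 151 sold [LIFO — newest first]: 151 @ $21.35 = $3,223.85
Jul 14, 347 sold [LIFO — newest first]: 347 @ $17.15 = $5,951.05
Total COGS = $3,223.85 + $5,951.05 = $9,174.90
Ending inventory: 75 @ $20.95 + 198 @ $21.35 + 11 @ $17.15 = $5,987.20

COGS = $9,174.90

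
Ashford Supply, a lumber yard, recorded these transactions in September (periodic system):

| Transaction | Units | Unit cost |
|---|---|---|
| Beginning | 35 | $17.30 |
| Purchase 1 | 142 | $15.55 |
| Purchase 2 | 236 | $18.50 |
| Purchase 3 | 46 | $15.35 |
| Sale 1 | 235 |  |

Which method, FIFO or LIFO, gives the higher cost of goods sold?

LIFO

FIFO COGS: 35 @ $17.30 + 142 @ $15.55 + 58 @ $18.50 = $3,886.60
LIFO COGS: 46 @ $15.35 + 189 @ $18.50 = $4,202.60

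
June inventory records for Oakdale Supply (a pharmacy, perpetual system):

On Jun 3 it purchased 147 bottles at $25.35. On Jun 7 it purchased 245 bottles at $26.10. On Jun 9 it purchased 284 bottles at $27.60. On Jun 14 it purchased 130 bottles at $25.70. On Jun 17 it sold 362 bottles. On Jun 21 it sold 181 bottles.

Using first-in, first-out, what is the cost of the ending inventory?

Jun 17, 362 sold [FIFO — oldest first]: 147 @ $25.35 + 215 @ $26.10 = $9,337.95
Jun 21, 181 sold [FIFO — oldest first]: 30 @ $26.10 + 151 @ $27.60 = $4,950.60
Total COGS = $9,337.95 + $4,950.60 = $14,288.55
Ending inventory: 133 @ $27.60 + 130 @ $25.70 = $7,011.80
Check: goods available $21,300.35 = COGS $14,288.55 + ending $7,011.80

Ending inventory = $7,011.80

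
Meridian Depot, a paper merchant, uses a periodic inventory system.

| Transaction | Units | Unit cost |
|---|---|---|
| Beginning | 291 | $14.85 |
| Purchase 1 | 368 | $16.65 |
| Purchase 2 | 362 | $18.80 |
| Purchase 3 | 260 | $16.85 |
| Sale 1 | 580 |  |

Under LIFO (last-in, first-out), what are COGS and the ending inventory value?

Sale 1 (580) [LIFO — newest first]: 260 @ $16.85 + 320 @ $18.80 = $10,397.00
Ending inventory: 291 @ $14.85 + 368 @ $16.65 + 42 @ $18.80 = $11,238.15

COGS = $10,397.00; ending inventory = $11,238.15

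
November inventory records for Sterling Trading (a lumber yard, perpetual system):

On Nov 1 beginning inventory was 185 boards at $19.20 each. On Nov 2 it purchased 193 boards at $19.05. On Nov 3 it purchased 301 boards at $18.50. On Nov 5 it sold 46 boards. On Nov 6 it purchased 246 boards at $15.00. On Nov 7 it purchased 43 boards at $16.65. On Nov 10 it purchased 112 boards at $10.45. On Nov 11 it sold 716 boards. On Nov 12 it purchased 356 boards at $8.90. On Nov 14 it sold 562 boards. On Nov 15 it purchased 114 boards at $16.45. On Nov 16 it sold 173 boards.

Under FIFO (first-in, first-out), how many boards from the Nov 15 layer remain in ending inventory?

53

Nov 5, 46 sold [FIFO — oldest first]: 46 @ $19.20 = $883.20
Nov 11, 716 sold [FIFO — oldest first]: 139 @ $19.20 + 193 @ $19.05 + 301 @ $18.50 + 83 @ $15.00 = $13,158.95
Nov 14, 562 sold [FIFO — oldest first]: 163 @ $15.00 + 43 @ $16.65 + 112 @ $10.45 + 244 @ $8.90 = $6,502.95
Nov 16, 173 sold [FIFO — oldest first]: 112 @ $8.90 + 61 @ $16.45 = $2,000.25
Total COGS = $883.20 + $13,158.95 + $6,502.95 + $2,000.25 = $22,545.35
Ending inventory: 53 @ $16.45 = $871.85
Check: goods available $23,417.20 = COGS $22,545.35 + ending $871.85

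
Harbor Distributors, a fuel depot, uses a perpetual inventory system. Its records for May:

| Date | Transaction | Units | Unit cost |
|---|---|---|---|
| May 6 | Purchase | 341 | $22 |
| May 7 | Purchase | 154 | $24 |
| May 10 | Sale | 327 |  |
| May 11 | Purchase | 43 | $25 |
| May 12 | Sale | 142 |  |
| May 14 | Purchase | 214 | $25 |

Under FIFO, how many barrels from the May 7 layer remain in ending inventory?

May 10, 327 sold [FIFO — oldest first]: 327 @ $22 = $7,194
May 12, 142 sold [FIFO — oldest first]: 14 @ $22 + 128 @ $24 = $3,380
Total COGS = $7,194 + $3,380 = $10,574
Ending inventory: 26 @ $24 + 43 @ $25 + 214 @ $25 = $7,049
Check: goods available $17,623 = COGS $10,574 + ending $7,049

26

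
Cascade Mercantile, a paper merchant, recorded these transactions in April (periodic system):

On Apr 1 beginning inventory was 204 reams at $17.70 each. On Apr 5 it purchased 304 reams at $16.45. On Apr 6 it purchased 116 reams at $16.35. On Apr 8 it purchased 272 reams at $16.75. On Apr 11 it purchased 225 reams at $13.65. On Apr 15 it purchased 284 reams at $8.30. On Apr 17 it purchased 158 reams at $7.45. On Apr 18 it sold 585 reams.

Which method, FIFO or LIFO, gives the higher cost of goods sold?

FIFO

FIFO COGS: 204 @ $17.70 + 304 @ $16.45 + 77 @ $16.35 = $9,870.55
LIFO COGS: 158 @ $7.45 + 284 @ $8.30 + 143 @ $13.65 = $5,486.25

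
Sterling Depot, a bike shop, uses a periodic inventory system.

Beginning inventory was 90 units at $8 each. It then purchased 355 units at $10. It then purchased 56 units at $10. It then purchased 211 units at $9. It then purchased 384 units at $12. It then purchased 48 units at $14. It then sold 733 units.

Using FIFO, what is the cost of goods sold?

Sale 1 (733) [FIFO — oldest first]: 90 @ $8 + 355 @ $10 + 56 @ $10 + 211 @ $9 + 21 @ $12 = $6,981
Ending inventory: 363 @ $12 + 48 @ $14 = $5,028
Check: goods available $12,009 = COGS $6,981 + ending $5,028

COGS = $6,981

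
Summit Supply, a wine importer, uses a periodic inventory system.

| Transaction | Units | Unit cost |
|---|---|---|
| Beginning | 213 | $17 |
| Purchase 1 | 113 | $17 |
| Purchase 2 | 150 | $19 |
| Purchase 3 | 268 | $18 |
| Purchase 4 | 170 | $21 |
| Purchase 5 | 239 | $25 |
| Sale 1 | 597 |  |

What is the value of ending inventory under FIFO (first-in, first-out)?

Ending inventory = $12,191

Sale 1 (597) [FIFO — oldest first]: 213 @ $17 + 113 @ $17 + 150 @ $19 + 121 @ $18 = $10,570
Ending inventory: 147 @ $18 + 170 @ $21 + 239 @ $25 = $12,191
Check: goods available $22,761 = COGS $10,570 + ending $12,191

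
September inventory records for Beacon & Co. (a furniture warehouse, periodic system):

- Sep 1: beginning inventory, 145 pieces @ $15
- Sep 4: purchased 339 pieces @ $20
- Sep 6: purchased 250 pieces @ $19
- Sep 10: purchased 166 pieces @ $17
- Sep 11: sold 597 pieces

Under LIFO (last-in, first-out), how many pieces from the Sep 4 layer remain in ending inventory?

158

Sep 11, 597 sold [LIFO — newest first]: 166 @ $17 + 250 @ $19 + 181 @ $20 = $11,192
Ending inventory: 145 @ $15 + 158 @ $20 = $5,335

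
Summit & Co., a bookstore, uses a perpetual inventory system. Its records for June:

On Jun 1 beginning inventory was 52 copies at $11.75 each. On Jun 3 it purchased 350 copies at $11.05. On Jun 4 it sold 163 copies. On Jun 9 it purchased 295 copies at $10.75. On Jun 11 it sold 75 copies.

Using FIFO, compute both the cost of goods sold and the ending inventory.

COGS = $2,666.30; ending inventory = $4,983.45

Jun 4, 163 sold [FIFO — oldest first]: 52 @ $11.75 + 111 @ $11.05 = $1,837.55
Jun 11, 75 sold [FIFO — oldest first]: 75 @ $11.05 = $828.75
Total COGS = $1,837.55 + $828.75 = $2,666.30
Ending inventory: 164 @ $11.05 + 295 @ $10.75 = $4,983.45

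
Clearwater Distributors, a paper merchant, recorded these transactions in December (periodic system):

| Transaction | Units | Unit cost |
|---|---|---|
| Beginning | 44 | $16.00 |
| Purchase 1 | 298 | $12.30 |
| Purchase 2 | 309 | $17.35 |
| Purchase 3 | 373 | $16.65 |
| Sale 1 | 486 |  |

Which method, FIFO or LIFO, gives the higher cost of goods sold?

FIFO COGS: 44 @ $16.00 + 298 @ $12.30 + 144 @ $17.35 = $6,867.80
LIFO COGS: 373 @ $16.65 + 113 @ $17.35 = $8,171.00

LIFO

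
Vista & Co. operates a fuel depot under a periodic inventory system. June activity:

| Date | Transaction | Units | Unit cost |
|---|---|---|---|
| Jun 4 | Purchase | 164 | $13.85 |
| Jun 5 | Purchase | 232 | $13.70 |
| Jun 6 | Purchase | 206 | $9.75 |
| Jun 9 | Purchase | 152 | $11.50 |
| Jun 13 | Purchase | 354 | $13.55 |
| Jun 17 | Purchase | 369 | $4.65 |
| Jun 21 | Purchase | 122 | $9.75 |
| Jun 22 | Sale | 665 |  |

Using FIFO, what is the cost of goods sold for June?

COGS = $8,182.80

Jun 22, 665 sold [FIFO — oldest first]: 164 @ $13.85 + 232 @ $13.70 + 206 @ $9.75 + 63 @ $11.50 = $8,182.80
Ending inventory: 89 @ $11.50 + 354 @ $13.55 + 369 @ $4.65 + 122 @ $9.75 = $8,725.55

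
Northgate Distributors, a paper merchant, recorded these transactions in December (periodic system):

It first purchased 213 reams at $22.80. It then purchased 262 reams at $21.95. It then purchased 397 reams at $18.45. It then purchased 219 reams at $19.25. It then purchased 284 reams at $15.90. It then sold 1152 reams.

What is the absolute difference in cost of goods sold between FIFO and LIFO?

FIFO COGS: 213 @ $22.80 + 262 @ $21.95 + 397 @ $18.45 + 219 @ $19.25 + 61 @ $15.90 = $23,117.60
LIFO COGS: 284 @ $15.90 + 219 @ $19.25 + 397 @ $18.45 + 252 @ $21.95 = $21,587.40
Difference = |$23,117.60 − $21,587.40| = $1,530.20

$1,530.20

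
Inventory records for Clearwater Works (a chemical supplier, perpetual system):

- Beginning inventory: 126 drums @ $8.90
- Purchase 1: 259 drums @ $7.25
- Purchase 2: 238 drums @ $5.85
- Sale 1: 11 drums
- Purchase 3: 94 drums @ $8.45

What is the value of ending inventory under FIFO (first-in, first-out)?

Ending inventory = $5,087.85

Sale 1 (11) [FIFO — oldest first]: 11 @ $8.90 = $97.90
Ending inventory: 115 @ $8.90 + 259 @ $7.25 + 238 @ $5.85 + 94 @ $8.45 = $5,087.85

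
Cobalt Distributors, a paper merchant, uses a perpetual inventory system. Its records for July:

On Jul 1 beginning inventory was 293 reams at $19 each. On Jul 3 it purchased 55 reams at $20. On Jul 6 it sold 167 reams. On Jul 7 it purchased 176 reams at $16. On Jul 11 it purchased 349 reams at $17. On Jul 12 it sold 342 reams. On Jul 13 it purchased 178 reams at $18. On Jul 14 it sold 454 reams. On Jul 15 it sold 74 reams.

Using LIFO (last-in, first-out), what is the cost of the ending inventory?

Jul 6, 167 sold [LIFO — newest first]: 55 @ $20 + 112 @ $19 = $3,228
Jul 12, 342 sold [LIFO — newest first]: 342 @ $17 = $5,814
Jul 14, 454 sold [LIFO — newest first]: 178 @ $18 + 7 @ $17 + 176 @ $16 + 93 @ $19 = $7,906
Jul 15, 74 sold [LIFO — newest first]: 74 @ $19 = $1,406
Total COGS = $3,228 + $5,814 + $7,906 + $1,406 = $18,354
Ending inventory: 14 @ $19 = $266
Check: goods available $18,620 = COGS $18,354 + ending $266

Ending inventory = $266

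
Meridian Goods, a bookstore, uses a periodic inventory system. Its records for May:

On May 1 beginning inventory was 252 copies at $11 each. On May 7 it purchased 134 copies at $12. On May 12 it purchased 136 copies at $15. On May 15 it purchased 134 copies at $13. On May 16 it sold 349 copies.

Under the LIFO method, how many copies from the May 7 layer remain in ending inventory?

55

May 16, 349 sold [LIFO — newest first]: 134 @ $13 + 136 @ $15 + 79 @ $12 = $4,730
Ending inventory: 252 @ $11 + 55 @ $12 = $3,432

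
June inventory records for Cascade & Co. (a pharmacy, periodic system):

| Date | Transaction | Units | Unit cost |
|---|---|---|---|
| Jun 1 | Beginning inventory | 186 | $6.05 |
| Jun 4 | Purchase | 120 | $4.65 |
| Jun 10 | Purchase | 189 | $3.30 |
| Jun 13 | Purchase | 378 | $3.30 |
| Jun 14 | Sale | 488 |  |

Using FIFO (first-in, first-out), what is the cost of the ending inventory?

Jun 14, 488 sold [FIFO — oldest first]: 186 @ $6.05 + 120 @ $4.65 + 182 @ $3.30 = $2,283.90
Ending inventory: 7 @ $3.30 + 378 @ $3.30 = $1,270.50

Ending inventory = $1,270.50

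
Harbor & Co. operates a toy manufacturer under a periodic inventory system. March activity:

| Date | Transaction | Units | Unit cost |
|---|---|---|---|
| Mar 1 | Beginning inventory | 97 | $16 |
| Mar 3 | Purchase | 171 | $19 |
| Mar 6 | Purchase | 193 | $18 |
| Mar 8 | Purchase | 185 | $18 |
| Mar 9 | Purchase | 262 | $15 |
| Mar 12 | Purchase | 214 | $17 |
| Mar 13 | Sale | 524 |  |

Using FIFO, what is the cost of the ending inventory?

Mar 13, 524 sold [FIFO — oldest first]: 97 @ $16 + 171 @ $19 + 193 @ $18 + 63 @ $18 = $9,409
Ending inventory: 122 @ $18 + 262 @ $15 + 214 @ $17 = $9,764
Check: goods available $19,173 = COGS $9,409 + ending $9,764

Ending inventory = $9,764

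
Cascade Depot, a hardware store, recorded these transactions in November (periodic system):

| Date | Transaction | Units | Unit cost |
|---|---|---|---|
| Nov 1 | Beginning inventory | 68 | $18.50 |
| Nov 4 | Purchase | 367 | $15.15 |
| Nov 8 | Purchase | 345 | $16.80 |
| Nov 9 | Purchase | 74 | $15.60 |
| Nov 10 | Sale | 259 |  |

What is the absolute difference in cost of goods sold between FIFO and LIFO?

$110.75

FIFO COGS: 68 @ $18.50 + 191 @ $15.15 = $4,151.65
LIFO COGS: 74 @ $15.60 + 185 @ $16.80 = $4,262.40
Difference = |$4,151.65 − $4,262.40| = $110.75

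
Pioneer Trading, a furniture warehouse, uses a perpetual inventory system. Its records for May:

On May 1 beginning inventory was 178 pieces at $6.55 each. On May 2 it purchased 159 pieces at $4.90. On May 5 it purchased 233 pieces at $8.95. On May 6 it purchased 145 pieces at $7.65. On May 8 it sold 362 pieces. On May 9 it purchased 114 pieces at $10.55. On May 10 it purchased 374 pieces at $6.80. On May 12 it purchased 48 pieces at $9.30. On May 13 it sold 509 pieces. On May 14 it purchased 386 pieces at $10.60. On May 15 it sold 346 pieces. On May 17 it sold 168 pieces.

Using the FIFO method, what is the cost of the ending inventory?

Ending inventory = $2,671.20

May 8, 362 sold [FIFO — oldest first]: 178 @ $6.55 + 159 @ $4.90 + 25 @ $8.95 = $2,168.75
May 13, 509 sold [FIFO — oldest first]: 208 @ $8.95 + 145 @ $7.65 + 114 @ $10.55 + 42 @ $6.80 = $4,459.15
May 15, 346 sold [FIFO — oldest first]: 332 @ $6.80 + 14 @ $9.30 = $2,387.80
May 17, 168 sold [FIFO — oldest first]: 34 @ $9.30 + 134 @ $10.60 = $1,736.60
Total COGS = $2,168.75 + $4,459.15 + $2,387.80 + $1,736.60 = $10,752.30
Ending inventory: 252 @ $10.60 = $2,671.20
Check: goods available $13,423.50 = COGS $10,752.30 + ending $2,671.20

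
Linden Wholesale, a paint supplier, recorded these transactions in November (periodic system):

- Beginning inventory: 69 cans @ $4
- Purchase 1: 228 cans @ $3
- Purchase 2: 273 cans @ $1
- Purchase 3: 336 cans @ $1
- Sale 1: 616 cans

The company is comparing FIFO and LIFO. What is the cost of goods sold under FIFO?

FIFO COGS: 69 @ $4 + 228 @ $3 + 273 @ $1 + 46 @ $1 = $1,279
LIFO COGS: 336 @ $1 + 273 @ $1 + 7 @ $3 = $630

COGS = $1,279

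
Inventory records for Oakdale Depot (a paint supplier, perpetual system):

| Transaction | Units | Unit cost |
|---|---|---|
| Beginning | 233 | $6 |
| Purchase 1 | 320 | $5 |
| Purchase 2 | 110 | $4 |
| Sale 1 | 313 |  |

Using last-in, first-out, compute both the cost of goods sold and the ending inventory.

COGS = $1,455; ending inventory = $1,983

Sale 1 (313) [LIFO — newest first]: 110 @ $4 + 203 @ $5 = $1,455
Ending inventory: 233 @ $6 + 117 @ $5 = $1,983
Check: goods available $3,438 = COGS $1,455 + ending $1,983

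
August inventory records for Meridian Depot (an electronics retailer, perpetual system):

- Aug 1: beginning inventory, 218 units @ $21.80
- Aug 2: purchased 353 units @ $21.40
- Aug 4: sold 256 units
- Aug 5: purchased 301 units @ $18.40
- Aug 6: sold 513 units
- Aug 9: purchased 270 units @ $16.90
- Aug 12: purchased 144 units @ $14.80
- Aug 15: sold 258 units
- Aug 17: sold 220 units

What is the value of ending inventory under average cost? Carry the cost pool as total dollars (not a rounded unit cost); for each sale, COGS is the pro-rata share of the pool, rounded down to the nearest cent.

Ending inventory = $660.48

After Aug 1: 218 on hand, pool $4,752.40 (≈ $21.8000 each)
After Aug 2: 571 on hand, pool $12,306.60 (≈ $21.5527 each)
Aug 4, sell 256: 256/571 × $12,306.60 → $5,517.49
After Aug 5: 616 on hand, pool $12,327.51 (≈ $20.0122 each)
Aug 6, sell 513: 513/616 × $12,327.51 → $10,266.25
After Aug 9: 373 on hand, pool $6,624.26 (≈ $17.7594 each)
After Aug 12: 517 on hand, pool $8,755.46 (≈ $16.9351 each)
Aug 15, sell 258: 258/517 × $8,755.46 → $4,369.26
Aug 17, sell 220: 220/259 × $4,386.20 → $3,725.72
Total COGS = $5,517.49 + $10,266.25 + $4,369.26 + $3,725.72 = $23,878.72
Ending inventory (cost pool remaining) = $660.48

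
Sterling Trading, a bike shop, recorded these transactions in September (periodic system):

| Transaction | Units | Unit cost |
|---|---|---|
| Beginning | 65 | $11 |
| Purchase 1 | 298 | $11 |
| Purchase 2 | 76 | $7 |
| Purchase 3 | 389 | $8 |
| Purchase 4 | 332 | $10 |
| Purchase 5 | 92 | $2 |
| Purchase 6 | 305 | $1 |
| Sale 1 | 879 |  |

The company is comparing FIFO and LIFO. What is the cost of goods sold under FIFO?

COGS = $8,147

FIFO COGS: 65 @ $11 + 298 @ $11 + 76 @ $7 + 389 @ $8 + 51 @ $10 = $8,147
LIFO COGS: 305 @ $1 + 92 @ $2 + 332 @ $10 + 150 @ $8 = $5,009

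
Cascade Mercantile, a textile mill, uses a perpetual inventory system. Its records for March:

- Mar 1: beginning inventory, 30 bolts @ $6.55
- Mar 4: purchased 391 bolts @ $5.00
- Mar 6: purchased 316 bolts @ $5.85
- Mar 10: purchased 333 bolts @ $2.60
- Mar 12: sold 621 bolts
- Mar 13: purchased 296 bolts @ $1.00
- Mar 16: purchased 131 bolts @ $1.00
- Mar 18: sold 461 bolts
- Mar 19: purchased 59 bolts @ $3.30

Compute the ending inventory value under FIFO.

Ending inventory = $609.70

Mar 12, 621 sold [FIFO — oldest first]: 30 @ $6.55 + 391 @ $5.00 + 200 @ $5.85 = $3,321.50
Mar 18, 461 sold [FIFO — oldest first]: 116 @ $5.85 + 333 @ $2.60 + 12 @ $1.00 = $1,556.40
Total COGS = $3,321.50 + $1,556.40 = $4,877.90
Ending inventory: 284 @ $1.00 + 131 @ $1.00 + 59 @ $3.30 = $609.70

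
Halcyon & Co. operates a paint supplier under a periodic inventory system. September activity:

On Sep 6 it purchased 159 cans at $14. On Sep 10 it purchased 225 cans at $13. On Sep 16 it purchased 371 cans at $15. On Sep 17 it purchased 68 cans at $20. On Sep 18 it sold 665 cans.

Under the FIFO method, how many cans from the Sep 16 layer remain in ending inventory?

Sep 18, 665 sold [FIFO — oldest first]: 159 @ $14 + 225 @ $13 + 281 @ $15 = $9,366
Ending inventory: 90 @ $15 + 68 @ $20 = $2,710
Check: goods available $12,076 = COGS $9,366 + ending $2,710

90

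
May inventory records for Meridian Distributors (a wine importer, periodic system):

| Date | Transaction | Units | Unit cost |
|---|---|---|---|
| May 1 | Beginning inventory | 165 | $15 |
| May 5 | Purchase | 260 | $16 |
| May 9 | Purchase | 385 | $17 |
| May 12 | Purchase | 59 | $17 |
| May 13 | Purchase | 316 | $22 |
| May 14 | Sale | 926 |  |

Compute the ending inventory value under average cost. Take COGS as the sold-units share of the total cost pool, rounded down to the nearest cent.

May 14, sell 926: 926/1185 × $21,135.00 → $16,515.62
Ending inventory (cost pool remaining) = $4,619.38

Ending inventory = $4,619.38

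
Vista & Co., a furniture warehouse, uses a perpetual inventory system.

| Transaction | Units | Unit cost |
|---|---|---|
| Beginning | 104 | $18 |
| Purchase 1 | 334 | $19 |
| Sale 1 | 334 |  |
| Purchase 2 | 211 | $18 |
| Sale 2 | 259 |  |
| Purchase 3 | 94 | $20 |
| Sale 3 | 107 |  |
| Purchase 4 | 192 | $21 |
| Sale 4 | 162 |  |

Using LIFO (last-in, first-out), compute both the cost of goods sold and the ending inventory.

Sale 1 (334) [LIFO — newest first]: 334 @ $19 = $6,346
Sale 2 (259) [LIFO — newest first]: 211 @ $18 + 48 @ $18 = $4,662
Sale 3 (107) [LIFO — newest first]: 94 @ $20 + 13 @ $18 = $2,114
Sale 4 (162) [LIFO — newest first]: 162 @ $21 = $3,402
Total COGS = $6,346 + $4,662 + $2,114 + $3,402 = $16,524
Ending inventory: 43 @ $18 + 30 @ $21 = $1,404

COGS = $16,524; ending inventory = $1,404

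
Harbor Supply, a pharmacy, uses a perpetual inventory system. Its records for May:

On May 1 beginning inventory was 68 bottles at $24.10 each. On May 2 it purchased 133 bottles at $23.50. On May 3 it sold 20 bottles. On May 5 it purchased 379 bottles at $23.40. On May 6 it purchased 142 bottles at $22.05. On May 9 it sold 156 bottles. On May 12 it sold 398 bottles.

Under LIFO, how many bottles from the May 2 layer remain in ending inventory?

May 3, 20 sold [LIFO — newest first]: 20 @ $23.50 = $470.00
May 9, 156 sold [LIFO — newest first]: 142 @ $22.05 + 14 @ $23.40 = $3,458.70
May 12, 398 sold [LIFO — newest first]: 365 @ $23.40 + 33 @ $23.50 = $9,316.50
Total COGS = $470.00 + $3,458.70 + $9,316.50 = $13,245.20
Ending inventory: 68 @ $24.10 + 80 @ $23.50 = $3,518.80
Check: goods available $16,764.00 = COGS $13,245.20 + ending $3,518.80

80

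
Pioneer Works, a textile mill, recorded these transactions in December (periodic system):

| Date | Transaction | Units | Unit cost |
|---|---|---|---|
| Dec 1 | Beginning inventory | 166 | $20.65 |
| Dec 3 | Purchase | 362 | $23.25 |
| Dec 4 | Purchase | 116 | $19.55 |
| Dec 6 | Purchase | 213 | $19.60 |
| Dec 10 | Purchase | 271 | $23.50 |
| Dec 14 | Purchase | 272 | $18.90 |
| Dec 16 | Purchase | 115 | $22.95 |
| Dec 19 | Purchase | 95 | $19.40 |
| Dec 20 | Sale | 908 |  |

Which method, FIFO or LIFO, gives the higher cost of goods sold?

FIFO

FIFO COGS: 166 @ $20.65 + 362 @ $23.25 + 116 @ $19.55 + 213 @ $19.60 + 51 @ $23.50 = $19,485.50
LIFO COGS: 95 @ $19.40 + 115 @ $22.95 + 272 @ $18.90 + 271 @ $23.50 + 155 @ $19.60 = $19,029.55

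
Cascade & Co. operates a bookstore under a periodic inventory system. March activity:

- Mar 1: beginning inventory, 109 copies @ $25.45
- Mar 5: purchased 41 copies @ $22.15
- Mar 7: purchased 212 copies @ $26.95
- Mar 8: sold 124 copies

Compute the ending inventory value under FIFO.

Mar 8, 124 sold [FIFO — oldest first]: 109 @ $25.45 + 15 @ $22.15 = $3,106.30
Ending inventory: 26 @ $22.15 + 212 @ $26.95 = $6,289.30

Ending inventory = $6,289.30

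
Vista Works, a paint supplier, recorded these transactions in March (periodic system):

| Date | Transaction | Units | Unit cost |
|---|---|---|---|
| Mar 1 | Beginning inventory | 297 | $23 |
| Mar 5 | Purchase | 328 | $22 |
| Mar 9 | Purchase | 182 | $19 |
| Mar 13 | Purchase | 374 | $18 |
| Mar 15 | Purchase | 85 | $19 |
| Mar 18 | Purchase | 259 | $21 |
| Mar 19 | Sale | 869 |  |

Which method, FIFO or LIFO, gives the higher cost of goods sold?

FIFO COGS: 297 @ $23 + 328 @ $22 + 182 @ $19 + 62 @ $18 = $18,621
LIFO COGS: 259 @ $21 + 85 @ $19 + 374 @ $18 + 151 @ $19 = $16,655

FIFO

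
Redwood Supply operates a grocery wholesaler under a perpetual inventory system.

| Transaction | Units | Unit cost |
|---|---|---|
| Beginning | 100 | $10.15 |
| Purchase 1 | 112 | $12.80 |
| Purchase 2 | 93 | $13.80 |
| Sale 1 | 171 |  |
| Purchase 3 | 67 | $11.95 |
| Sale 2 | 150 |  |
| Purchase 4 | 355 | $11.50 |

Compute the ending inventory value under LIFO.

Sale 1 (171) [LIFO — newest first]: 93 @ $13.80 + 78 @ $12.80 = $2,281.80
Sale 2 (150) [LIFO — newest first]: 67 @ $11.95 + 34 @ $12.80 + 49 @ $10.15 = $1,733.20
Total COGS = $2,281.80 + $1,733.20 = $4,015.00
Ending inventory: 51 @ $10.15 + 355 @ $11.50 = $4,600.15

Ending inventory = $4,600.15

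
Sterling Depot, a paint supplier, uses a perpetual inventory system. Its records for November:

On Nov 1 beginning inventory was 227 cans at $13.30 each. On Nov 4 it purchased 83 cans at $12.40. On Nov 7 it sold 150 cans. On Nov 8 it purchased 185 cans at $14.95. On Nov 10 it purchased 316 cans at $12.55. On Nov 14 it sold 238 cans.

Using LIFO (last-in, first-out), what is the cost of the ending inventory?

Nov 7, 150 sold [LIFO — newest first]: 83 @ $12.40 + 67 @ $13.30 = $1,920.30
Nov 14, 238 sold [LIFO — newest first]: 238 @ $12.55 = $2,986.90
Total COGS = $1,920.30 + $2,986.90 = $4,907.20
Ending inventory: 160 @ $13.30 + 185 @ $14.95 + 78 @ $12.55 = $5,872.65

Ending inventory = $5,872.65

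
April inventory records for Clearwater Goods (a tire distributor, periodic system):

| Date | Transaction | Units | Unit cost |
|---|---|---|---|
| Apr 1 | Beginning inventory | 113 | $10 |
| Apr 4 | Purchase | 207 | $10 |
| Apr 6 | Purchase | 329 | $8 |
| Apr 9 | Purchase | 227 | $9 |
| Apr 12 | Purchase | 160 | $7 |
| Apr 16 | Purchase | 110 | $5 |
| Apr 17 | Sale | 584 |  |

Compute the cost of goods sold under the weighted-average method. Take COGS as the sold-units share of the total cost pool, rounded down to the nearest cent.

Apr 17, sell 584: 584/1146 × $9,545.00 → $4,864.11
Ending inventory (cost pool remaining) = $4,680.89

COGS = $4,864.11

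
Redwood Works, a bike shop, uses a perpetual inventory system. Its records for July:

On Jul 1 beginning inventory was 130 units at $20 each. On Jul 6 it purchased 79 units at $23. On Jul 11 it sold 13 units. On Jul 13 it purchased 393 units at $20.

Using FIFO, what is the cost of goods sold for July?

COGS = $260

Jul 11, 13 sold [FIFO — oldest first]: 13 @ $20 = $260
Ending inventory: 117 @ $20 + 79 @ $23 + 393 @ $20 = $12,017
Check: goods available $12,277 = COGS $260 + ending $12,017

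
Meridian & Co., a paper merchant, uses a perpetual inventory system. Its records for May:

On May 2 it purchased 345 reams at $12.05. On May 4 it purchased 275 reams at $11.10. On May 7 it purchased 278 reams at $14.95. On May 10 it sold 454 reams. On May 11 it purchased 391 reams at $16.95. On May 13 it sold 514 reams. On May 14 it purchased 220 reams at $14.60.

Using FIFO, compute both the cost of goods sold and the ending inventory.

COGS = $12,552.35; ending inventory = $8,652.95

May 10, 454 sold [FIFO — oldest first]: 345 @ $12.05 + 109 @ $11.10 = $5,367.15
May 13, 514 sold [FIFO — oldest first]: 166 @ $11.10 + 278 @ $14.95 + 70 @ $16.95 = $7,185.20
Total COGS = $5,367.15 + $7,185.20 = $12,552.35
Ending inventory: 321 @ $16.95 + 220 @ $14.60 = $8,652.95
Check: goods available $21,205.30 = COGS $12,552.35 + ending $8,652.95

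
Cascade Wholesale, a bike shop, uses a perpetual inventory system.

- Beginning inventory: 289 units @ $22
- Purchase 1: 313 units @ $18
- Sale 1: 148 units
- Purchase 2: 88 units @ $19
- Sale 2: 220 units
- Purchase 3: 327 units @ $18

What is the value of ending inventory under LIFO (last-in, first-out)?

Ending inventory = $12,838

Sale 1 (148) [LIFO — newest first]: 148 @ $18 = $2,664
Sale 2 (220) [LIFO — newest first]: 88 @ $19 + 132 @ $18 = $4,048
Total COGS = $2,664 + $4,048 = $6,712
Ending inventory: 289 @ $22 + 33 @ $18 + 327 @ $18 = $12,838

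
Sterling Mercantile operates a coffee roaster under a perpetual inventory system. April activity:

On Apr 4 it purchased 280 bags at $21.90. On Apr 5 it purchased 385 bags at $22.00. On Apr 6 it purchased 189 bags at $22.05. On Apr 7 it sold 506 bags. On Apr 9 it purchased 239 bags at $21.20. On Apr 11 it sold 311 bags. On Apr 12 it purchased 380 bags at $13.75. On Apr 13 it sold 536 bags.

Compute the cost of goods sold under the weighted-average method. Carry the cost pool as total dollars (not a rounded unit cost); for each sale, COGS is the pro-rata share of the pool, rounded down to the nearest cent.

After Apr 4: 280 on hand, pool $6,132.00 (≈ $21.9000 each)
After Apr 5: 665 on hand, pool $14,602.00 (≈ $21.9579 each)
After Apr 6: 854 on hand, pool $18,769.45 (≈ $21.9783 each)
Apr 7, sell 506: 506/854 × $18,769.45 → $11,121.00
After Apr 9: 587 on hand, pool $12,715.25 (≈ $21.6614 each)
Apr 11, sell 311: 311/587 × $12,715.25 → $6,736.69
After Apr 12: 656 on hand, pool $11,203.56 (≈ $17.0786 each)
Apr 13, sell 536: 536/656 × $11,203.56 → $9,154.12
Total COGS = $11,121.00 + $6,736.69 + $9,154.12 = $27,011.81
Ending inventory (cost pool remaining) = $2,049.44

COGS = $27,011.81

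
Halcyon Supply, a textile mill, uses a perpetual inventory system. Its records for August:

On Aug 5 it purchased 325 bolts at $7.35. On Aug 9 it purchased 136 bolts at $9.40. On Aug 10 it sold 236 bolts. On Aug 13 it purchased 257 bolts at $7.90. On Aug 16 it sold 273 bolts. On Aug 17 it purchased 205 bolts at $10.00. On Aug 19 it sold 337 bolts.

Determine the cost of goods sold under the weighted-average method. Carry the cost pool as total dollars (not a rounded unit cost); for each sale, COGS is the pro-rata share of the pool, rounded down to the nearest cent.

After Aug 5: 325 on hand, pool $2,388.75 (≈ $7.3500 each)
After Aug 9: 461 on hand, pool $3,667.15 (≈ $7.9548 each)
Aug 10, sell 236: 236/461 × $3,667.15 → $1,877.32
After Aug 13: 482 on hand, pool $3,820.13 (≈ $7.9256 each)
Aug 16, sell 273: 273/482 × $3,820.13 → $2,163.68
After Aug 17: 414 on hand, pool $3,706.45 (≈ $8.9528 each)
Aug 19, sell 337: 337/414 × $3,706.45 → $3,017.08
Total COGS = $1,877.32 + $2,163.68 + $3,017.08 = $7,058.08
Ending inventory (cost pool remaining) = $689.37

COGS = $7,058.08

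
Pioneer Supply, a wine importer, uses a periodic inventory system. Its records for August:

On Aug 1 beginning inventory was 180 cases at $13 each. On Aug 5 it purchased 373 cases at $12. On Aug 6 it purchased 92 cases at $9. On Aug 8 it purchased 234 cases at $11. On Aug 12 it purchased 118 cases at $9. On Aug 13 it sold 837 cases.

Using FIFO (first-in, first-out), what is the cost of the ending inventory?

Ending inventory = $1,524

Aug 13, 837 sold [FIFO — oldest first]: 180 @ $13 + 373 @ $12 + 92 @ $9 + 192 @ $11 = $9,756
Ending inventory: 42 @ $11 + 118 @ $9 = $1,524
Check: goods available $11,280 = COGS $9,756 + ending $1,524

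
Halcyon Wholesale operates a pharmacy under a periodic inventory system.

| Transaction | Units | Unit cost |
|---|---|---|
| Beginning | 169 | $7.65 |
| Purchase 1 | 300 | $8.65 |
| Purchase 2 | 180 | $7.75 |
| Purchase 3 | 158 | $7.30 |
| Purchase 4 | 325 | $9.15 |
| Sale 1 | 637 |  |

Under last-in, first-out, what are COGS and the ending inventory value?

COGS = $5,320.65; ending inventory = $4,089.35

Sale 1 (637) [LIFO — newest first]: 325 @ $9.15 + 158 @ $7.30 + 154 @ $7.75 = $5,320.65
Ending inventory: 169 @ $7.65 + 300 @ $8.65 + 26 @ $7.75 = $4,089.35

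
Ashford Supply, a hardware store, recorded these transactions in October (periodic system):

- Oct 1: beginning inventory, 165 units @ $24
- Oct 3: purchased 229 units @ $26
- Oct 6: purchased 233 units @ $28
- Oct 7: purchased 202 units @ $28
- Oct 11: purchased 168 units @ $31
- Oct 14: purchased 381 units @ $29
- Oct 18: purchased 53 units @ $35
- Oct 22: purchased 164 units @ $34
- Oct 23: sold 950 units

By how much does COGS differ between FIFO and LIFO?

FIFO COGS: 165 @ $24 + 229 @ $26 + 233 @ $28 + 202 @ $28 + 121 @ $31 = $25,845
LIFO COGS: 164 @ $34 + 53 @ $35 + 381 @ $29 + 168 @ $31 + 184 @ $28 = $28,840
Difference = |$25,845 − $28,840| = $2,995

$2,995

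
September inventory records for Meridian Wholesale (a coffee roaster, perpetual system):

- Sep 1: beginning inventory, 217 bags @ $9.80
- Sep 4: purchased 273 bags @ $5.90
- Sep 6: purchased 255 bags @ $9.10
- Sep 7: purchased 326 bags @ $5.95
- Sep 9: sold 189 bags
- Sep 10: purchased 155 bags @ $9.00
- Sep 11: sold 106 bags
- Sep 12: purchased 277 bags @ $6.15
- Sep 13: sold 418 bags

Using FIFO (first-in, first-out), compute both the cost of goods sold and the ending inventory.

COGS = $5,766.60; ending inventory = $5,329.45

Sep 9, 189 sold [FIFO — oldest first]: 189 @ $9.80 = $1,852.20
Sep 11, 106 sold [FIFO — oldest first]: 28 @ $9.80 + 78 @ $5.90 = $734.60
Sep 13, 418 sold [FIFO — oldest first]: 195 @ $5.90 + 223 @ $9.10 = $3,179.80
Total COGS = $1,852.20 + $734.60 + $3,179.80 = $5,766.60
Ending inventory: 32 @ $9.10 + 326 @ $5.95 + 155 @ $9.00 + 277 @ $6.15 = $5,329.45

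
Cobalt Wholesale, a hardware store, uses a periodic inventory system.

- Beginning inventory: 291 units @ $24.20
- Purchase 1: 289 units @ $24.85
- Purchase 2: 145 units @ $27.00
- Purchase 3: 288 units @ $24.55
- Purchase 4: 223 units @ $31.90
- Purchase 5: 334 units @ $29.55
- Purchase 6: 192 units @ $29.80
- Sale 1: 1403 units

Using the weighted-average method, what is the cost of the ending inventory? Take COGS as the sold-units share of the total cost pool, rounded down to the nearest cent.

Ending inventory = $9,762.33

Sale 1, sell 1403: 1403/1762 × $47,914.25 → $38,151.92
Ending inventory (cost pool remaining) = $9,762.33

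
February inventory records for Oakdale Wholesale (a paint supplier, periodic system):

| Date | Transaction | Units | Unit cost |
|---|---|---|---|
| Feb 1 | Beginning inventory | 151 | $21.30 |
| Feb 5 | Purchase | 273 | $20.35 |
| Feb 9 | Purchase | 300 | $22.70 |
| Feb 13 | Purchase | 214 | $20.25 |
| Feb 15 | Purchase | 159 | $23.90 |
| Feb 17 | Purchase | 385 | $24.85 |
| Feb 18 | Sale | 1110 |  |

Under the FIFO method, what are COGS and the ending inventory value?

Feb 18, 1110 sold [FIFO — oldest first]: 151 @ $21.30 + 273 @ $20.35 + 300 @ $22.70 + 214 @ $20.25 + 159 @ $23.90 + 13 @ $24.85 = $24,038.50
Ending inventory: 372 @ $24.85 = $9,244.20

COGS = $24,038.50; ending inventory = $9,244.20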